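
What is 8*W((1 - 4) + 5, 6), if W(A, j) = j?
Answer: 48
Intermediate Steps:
8*W((1 - 4) + 5, 6) = 8*6 = 48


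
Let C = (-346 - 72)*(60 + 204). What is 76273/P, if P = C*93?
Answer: -76273/10262736 ≈ -0.0074320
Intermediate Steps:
C = -110352 (C = -418*264 = -110352)
P = -10262736 (P = -110352*93 = -10262736)
76273/P = 76273/(-10262736) = 76273*(-1/10262736) = -76273/10262736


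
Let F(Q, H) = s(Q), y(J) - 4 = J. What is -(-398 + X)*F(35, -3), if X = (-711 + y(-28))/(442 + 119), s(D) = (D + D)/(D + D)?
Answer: 74671/187 ≈ 399.31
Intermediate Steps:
y(J) = 4 + J
s(D) = 1 (s(D) = (2*D)/((2*D)) = (2*D)*(1/(2*D)) = 1)
F(Q, H) = 1
X = -245/187 (X = (-711 + (4 - 28))/(442 + 119) = (-711 - 24)/561 = -735*1/561 = -245/187 ≈ -1.3102)
-(-398 + X)*F(35, -3) = -(-398 - 245/187) = -(-74671)/187 = -1*(-74671/187) = 74671/187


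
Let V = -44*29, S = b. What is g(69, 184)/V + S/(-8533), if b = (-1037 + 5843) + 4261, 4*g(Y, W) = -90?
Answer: -22754999/21776216 ≈ -1.0449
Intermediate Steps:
g(Y, W) = -45/2 (g(Y, W) = (¼)*(-90) = -45/2)
b = 9067 (b = 4806 + 4261 = 9067)
S = 9067
V = -1276
g(69, 184)/V + S/(-8533) = -45/2/(-1276) + 9067/(-8533) = -45/2*(-1/1276) + 9067*(-1/8533) = 45/2552 - 9067/8533 = -22754999/21776216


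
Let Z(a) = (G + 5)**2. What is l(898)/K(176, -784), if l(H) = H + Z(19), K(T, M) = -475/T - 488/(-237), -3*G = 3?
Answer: -38124768/26687 ≈ -1428.6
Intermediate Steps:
G = -1 (G = -1/3*3 = -1)
Z(a) = 16 (Z(a) = (-1 + 5)**2 = 4**2 = 16)
K(T, M) = 488/237 - 475/T (K(T, M) = -475/T - 488*(-1/237) = -475/T + 488/237 = 488/237 - 475/T)
l(H) = 16 + H (l(H) = H + 16 = 16 + H)
l(898)/K(176, -784) = (16 + 898)/(488/237 - 475/176) = 914/(488/237 - 475*1/176) = 914/(488/237 - 475/176) = 914/(-26687/41712) = 914*(-41712/26687) = -38124768/26687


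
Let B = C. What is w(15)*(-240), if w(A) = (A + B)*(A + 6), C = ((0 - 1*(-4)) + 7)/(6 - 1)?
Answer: -86688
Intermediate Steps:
C = 11/5 (C = ((0 + 4) + 7)/5 = (4 + 7)*(⅕) = 11*(⅕) = 11/5 ≈ 2.2000)
B = 11/5 ≈ 2.2000
w(A) = (6 + A)*(11/5 + A) (w(A) = (A + 11/5)*(A + 6) = (11/5 + A)*(6 + A) = (6 + A)*(11/5 + A))
w(15)*(-240) = (66/5 + 15² + (41/5)*15)*(-240) = (66/5 + 225 + 123)*(-240) = (1806/5)*(-240) = -86688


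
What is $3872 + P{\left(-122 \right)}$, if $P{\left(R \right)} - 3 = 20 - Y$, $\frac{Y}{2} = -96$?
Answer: $4087$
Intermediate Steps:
$Y = -192$ ($Y = 2 \left(-96\right) = -192$)
$P{\left(R \right)} = 215$ ($P{\left(R \right)} = 3 + \left(20 - -192\right) = 3 + \left(20 + 192\right) = 3 + 212 = 215$)
$3872 + P{\left(-122 \right)} = 3872 + 215 = 4087$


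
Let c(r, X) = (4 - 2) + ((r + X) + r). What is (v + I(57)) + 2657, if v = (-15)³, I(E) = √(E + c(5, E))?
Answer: -718 + 3*√14 ≈ -706.78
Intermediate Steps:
c(r, X) = 2 + X + 2*r (c(r, X) = 2 + ((X + r) + r) = 2 + (X + 2*r) = 2 + X + 2*r)
I(E) = √(12 + 2*E) (I(E) = √(E + (2 + E + 2*5)) = √(E + (2 + E + 10)) = √(E + (12 + E)) = √(12 + 2*E))
v = -3375
(v + I(57)) + 2657 = (-3375 + √(12 + 2*57)) + 2657 = (-3375 + √(12 + 114)) + 2657 = (-3375 + √126) + 2657 = (-3375 + 3*√14) + 2657 = -718 + 3*√14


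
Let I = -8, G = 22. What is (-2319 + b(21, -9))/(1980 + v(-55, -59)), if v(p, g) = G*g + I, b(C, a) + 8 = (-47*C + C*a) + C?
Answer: -1741/337 ≈ -5.1662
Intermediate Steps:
b(C, a) = -8 - 46*C + C*a (b(C, a) = -8 + ((-47*C + C*a) + C) = -8 + (-46*C + C*a) = -8 - 46*C + C*a)
v(p, g) = -8 + 22*g (v(p, g) = 22*g - 8 = -8 + 22*g)
(-2319 + b(21, -9))/(1980 + v(-55, -59)) = (-2319 + (-8 - 46*21 + 21*(-9)))/(1980 + (-8 + 22*(-59))) = (-2319 + (-8 - 966 - 189))/(1980 + (-8 - 1298)) = (-2319 - 1163)/(1980 - 1306) = -3482/674 = -3482*1/674 = -1741/337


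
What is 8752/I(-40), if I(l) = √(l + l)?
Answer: -2188*I*√5/5 ≈ -978.5*I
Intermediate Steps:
I(l) = √2*√l (I(l) = √(2*l) = √2*√l)
8752/I(-40) = 8752/((√2*√(-40))) = 8752/((√2*(2*I*√10))) = 8752/((4*I*√5)) = 8752*(-I*√5/20) = -2188*I*√5/5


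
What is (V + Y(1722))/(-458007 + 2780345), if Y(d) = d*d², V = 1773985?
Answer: 5107993033/2322338 ≈ 2199.5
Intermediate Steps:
Y(d) = d³
(V + Y(1722))/(-458007 + 2780345) = (1773985 + 1722³)/(-458007 + 2780345) = (1773985 + 5106219048)/2322338 = 5107993033*(1/2322338) = 5107993033/2322338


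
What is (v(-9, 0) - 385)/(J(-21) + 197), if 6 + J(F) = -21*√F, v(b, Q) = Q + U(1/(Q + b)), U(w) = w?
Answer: -331003/205839 - 12131*I*√21/68613 ≈ -1.6081 - 0.81021*I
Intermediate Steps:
v(b, Q) = Q + 1/(Q + b)
J(F) = -6 - 21*√F
(v(-9, 0) - 385)/(J(-21) + 197) = ((1 + 0*(0 - 9))/(0 - 9) - 385)/((-6 - 21*I*√21) + 197) = ((1 + 0*(-9))/(-9) - 385)/((-6 - 21*I*√21) + 197) = (-(1 + 0)/9 - 385)/((-6 - 21*I*√21) + 197) = (-⅑*1 - 385)/(191 - 21*I*√21) = (-⅑ - 385)/(191 - 21*I*√21) = -3466/(9*(191 - 21*I*√21))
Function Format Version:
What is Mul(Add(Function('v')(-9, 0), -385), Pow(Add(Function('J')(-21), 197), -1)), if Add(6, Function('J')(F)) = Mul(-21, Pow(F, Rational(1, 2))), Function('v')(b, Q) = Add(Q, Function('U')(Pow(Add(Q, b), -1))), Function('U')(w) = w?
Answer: Add(Rational(-331003, 205839), Mul(Rational(-12131, 68613), I, Pow(21, Rational(1, 2)))) ≈ Add(-1.6081, Mul(-0.81021, I))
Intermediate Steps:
Function('v')(b, Q) = Add(Q, Pow(Add(Q, b), -1))
Function('J')(F) = Add(-6, Mul(-21, Pow(F, Rational(1, 2))))
Mul(Add(Function('v')(-9, 0), -385), Pow(Add(Function('J')(-21), 197), -1)) = Mul(Add(Mul(Pow(Add(0, -9), -1), Add(1, Mul(0, Add(0, -9)))), -385), Pow(Add(Add(-6, Mul(-21, Pow(-21, Rational(1, 2)))), 197), -1)) = Mul(Add(Mul(Pow(-9, -1), Add(1, Mul(0, -9))), -385), Pow(Add(Add(-6, Mul(-21, Mul(I, Pow(21, Rational(1, 2))))), 197), -1)) = Mul(Add(Mul(Rational(-1, 9), Add(1, 0)), -385), Pow(Add(Add(-6, Mul(-21, I, Pow(21, Rational(1, 2)))), 197), -1)) = Mul(Add(Mul(Rational(-1, 9), 1), -385), Pow(Add(191, Mul(-21, I, Pow(21, Rational(1, 2)))), -1)) = Mul(Add(Rational(-1, 9), -385), Pow(Add(191, Mul(-21, I, Pow(21, Rational(1, 2)))), -1)) = Mul(Rational(-3466, 9), Pow(Add(191, Mul(-21, I, Pow(21, Rational(1, 2)))), -1))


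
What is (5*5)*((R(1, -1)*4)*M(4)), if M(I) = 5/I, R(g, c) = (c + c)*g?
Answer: -250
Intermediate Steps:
R(g, c) = 2*c*g (R(g, c) = (2*c)*g = 2*c*g)
(5*5)*((R(1, -1)*4)*M(4)) = (5*5)*(((2*(-1)*1)*4)*(5/4)) = 25*((-2*4)*(5*(¼))) = 25*(-8*5/4) = 25*(-10) = -250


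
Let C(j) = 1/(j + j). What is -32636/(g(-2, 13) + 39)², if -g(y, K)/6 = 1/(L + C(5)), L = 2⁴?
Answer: -845957756/38675961 ≈ -21.873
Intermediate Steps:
L = 16
C(j) = 1/(2*j)
g(y, K) = -60/161 (g(y, K) = -6/(16 + (½)/5) = -6/(16 + (½)*(⅕)) = -6/(16 + ⅒) = -6/161/10 = -6*10/161 = -60/161)
-32636/(g(-2, 13) + 39)² = -32636/(-60/161 + 39)² = -32636/((6219/161)²) = -32636/38675961/25921 = -32636*25921/38675961 = -845957756/38675961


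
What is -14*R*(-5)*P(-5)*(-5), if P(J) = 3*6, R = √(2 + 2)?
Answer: -12600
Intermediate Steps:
R = 2 (R = √4 = 2)
P(J) = 18
-14*R*(-5)*P(-5)*(-5) = -14*2*(-5)*18*(-5) = -(-140)*18*(-5) = -14*(-180)*(-5) = 2520*(-5) = -12600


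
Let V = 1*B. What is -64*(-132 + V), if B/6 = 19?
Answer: 1152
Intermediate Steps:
B = 114 (B = 6*19 = 114)
V = 114 (V = 1*114 = 114)
-64*(-132 + V) = -64*(-132 + 114) = -64*(-18) = 1152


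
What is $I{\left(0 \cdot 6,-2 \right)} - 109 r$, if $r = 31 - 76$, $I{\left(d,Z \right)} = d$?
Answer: $4905$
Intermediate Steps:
$r = -45$ ($r = 31 - 76 = -45$)
$I{\left(0 \cdot 6,-2 \right)} - 109 r = 0 \cdot 6 - -4905 = 0 + 4905 = 4905$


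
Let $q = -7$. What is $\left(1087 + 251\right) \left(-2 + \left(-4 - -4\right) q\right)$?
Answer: $-2676$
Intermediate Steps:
$\left(1087 + 251\right) \left(-2 + \left(-4 - -4\right) q\right) = \left(1087 + 251\right) \left(-2 + \left(-4 - -4\right) \left(-7\right)\right) = 1338 \left(-2 + \left(-4 + 4\right) \left(-7\right)\right) = 1338 \left(-2 + 0 \left(-7\right)\right) = 1338 \left(-2 + 0\right) = 1338 \left(-2\right) = -2676$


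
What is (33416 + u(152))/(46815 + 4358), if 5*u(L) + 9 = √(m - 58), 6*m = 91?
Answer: 167071/255865 + I*√1542/1535190 ≈ 0.65297 + 2.5579e-5*I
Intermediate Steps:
m = 91/6 (m = (⅙)*91 = 91/6 ≈ 15.167)
u(L) = -9/5 + I*√1542/30 (u(L) = -9/5 + √(91/6 - 58)/5 = -9/5 + √(-257/6)/5 = -9/5 + (I*√1542/6)/5 = -9/5 + I*√1542/30)
(33416 + u(152))/(46815 + 4358) = (33416 + (-9/5 + I*√1542/30))/(46815 + 4358) = (167071/5 + I*√1542/30)/51173 = (167071/5 + I*√1542/30)*(1/51173) = 167071/255865 + I*√1542/1535190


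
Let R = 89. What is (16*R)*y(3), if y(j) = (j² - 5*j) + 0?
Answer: -8544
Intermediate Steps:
y(j) = j² - 5*j
(16*R)*y(3) = (16*89)*(3*(-5 + 3)) = 1424*(3*(-2)) = 1424*(-6) = -8544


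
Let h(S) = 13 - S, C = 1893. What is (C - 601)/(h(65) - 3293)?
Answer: -1292/3345 ≈ -0.38625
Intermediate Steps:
(C - 601)/(h(65) - 3293) = (1893 - 601)/((13 - 1*65) - 3293) = 1292/((13 - 65) - 3293) = 1292/(-52 - 3293) = 1292/(-3345) = 1292*(-1/3345) = -1292/3345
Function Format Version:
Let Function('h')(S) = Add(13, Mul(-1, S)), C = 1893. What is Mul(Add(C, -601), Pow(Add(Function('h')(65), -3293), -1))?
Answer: Rational(-1292, 3345) ≈ -0.38625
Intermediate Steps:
Mul(Add(C, -601), Pow(Add(Function('h')(65), -3293), -1)) = Mul(Add(1893, -601), Pow(Add(Add(13, Mul(-1, 65)), -3293), -1)) = Mul(1292, Pow(Add(Add(13, -65), -3293), -1)) = Mul(1292, Pow(Add(-52, -3293), -1)) = Mul(1292, Pow(-3345, -1)) = Mul(1292, Rational(-1, 3345)) = Rational(-1292, 3345)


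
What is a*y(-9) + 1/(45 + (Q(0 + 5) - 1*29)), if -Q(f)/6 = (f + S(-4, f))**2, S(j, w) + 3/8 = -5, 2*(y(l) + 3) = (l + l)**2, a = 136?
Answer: 10487672/485 ≈ 21624.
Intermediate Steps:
y(l) = -3 + 2*l**2 (y(l) = -3 + (l + l)**2/2 = -3 + (2*l)**2/2 = -3 + (4*l**2)/2 = -3 + 2*l**2)
S(j, w) = -43/8 (S(j, w) = -3/8 - 5 = -43/8)
Q(f) = -6*(-43/8 + f)**2 (Q(f) = -6*(f - 43/8)**2 = -6*(-43/8 + f)**2)
a*y(-9) + 1/(45 + (Q(0 + 5) - 1*29)) = 136*(-3 + 2*(-9)**2) + 1/(45 + (-3*(-43 + 8*(0 + 5))**2/32 - 1*29)) = 136*(-3 + 2*81) + 1/(45 + (-3*(-43 + 8*5)**2/32 - 29)) = 136*(-3 + 162) + 1/(45 + (-3*(-43 + 40)**2/32 - 29)) = 136*159 + 1/(45 + (-3/32*(-3)**2 - 29)) = 21624 + 1/(45 + (-3/32*9 - 29)) = 21624 + 1/(45 + (-27/32 - 29)) = 21624 + 1/(45 - 955/32) = 21624 + 1/(485/32) = 21624 + 32/485 = 10487672/485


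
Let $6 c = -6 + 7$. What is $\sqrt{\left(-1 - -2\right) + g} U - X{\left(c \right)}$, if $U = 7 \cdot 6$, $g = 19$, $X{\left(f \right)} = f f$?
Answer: $- \frac{1}{36} + 84 \sqrt{5} \approx 187.8$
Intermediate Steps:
$c = \frac{1}{6}$ ($c = \frac{-6 + 7}{6} = \frac{1}{6} \cdot 1 = \frac{1}{6} \approx 0.16667$)
$X{\left(f \right)} = f^{2}$
$U = 42$
$\sqrt{\left(-1 - -2\right) + g} U - X{\left(c \right)} = \sqrt{\left(-1 - -2\right) + 19} \cdot 42 - \left(\frac{1}{6}\right)^{2} = \sqrt{\left(-1 + 2\right) + 19} \cdot 42 - \frac{1}{36} = \sqrt{1 + 19} \cdot 42 - \frac{1}{36} = \sqrt{20} \cdot 42 - \frac{1}{36} = 2 \sqrt{5} \cdot 42 - \frac{1}{36} = 84 \sqrt{5} - \frac{1}{36} = - \frac{1}{36} + 84 \sqrt{5}$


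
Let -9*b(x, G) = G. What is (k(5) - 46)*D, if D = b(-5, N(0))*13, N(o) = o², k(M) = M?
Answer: 0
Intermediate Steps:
b(x, G) = -G/9
D = 0 (D = -⅑*0²*13 = -⅑*0*13 = 0*13 = 0)
(k(5) - 46)*D = (5 - 46)*0 = -41*0 = 0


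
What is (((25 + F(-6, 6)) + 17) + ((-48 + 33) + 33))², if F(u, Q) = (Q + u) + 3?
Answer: 3969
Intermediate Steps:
F(u, Q) = 3 + Q + u
(((25 + F(-6, 6)) + 17) + ((-48 + 33) + 33))² = (((25 + (3 + 6 - 6)) + 17) + ((-48 + 33) + 33))² = (((25 + 3) + 17) + (-15 + 33))² = ((28 + 17) + 18)² = (45 + 18)² = 63² = 3969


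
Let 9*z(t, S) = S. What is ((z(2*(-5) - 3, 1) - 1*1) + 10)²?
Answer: 6724/81 ≈ 83.012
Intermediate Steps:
z(t, S) = S/9
((z(2*(-5) - 3, 1) - 1*1) + 10)² = (((⅑)*1 - 1*1) + 10)² = ((⅑ - 1) + 10)² = (-8/9 + 10)² = (82/9)² = 6724/81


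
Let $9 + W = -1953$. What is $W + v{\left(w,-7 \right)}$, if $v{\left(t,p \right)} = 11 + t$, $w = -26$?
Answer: $-1977$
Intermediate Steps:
$W = -1962$ ($W = -9 - 1953 = -1962$)
$W + v{\left(w,-7 \right)} = -1962 + \left(11 - 26\right) = -1962 - 15 = -1977$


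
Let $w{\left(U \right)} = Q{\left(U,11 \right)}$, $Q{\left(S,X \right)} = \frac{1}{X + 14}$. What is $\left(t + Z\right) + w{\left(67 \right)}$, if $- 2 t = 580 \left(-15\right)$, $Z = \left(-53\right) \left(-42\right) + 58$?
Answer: $\frac{165851}{25} \approx 6634.0$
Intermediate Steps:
$Q{\left(S,X \right)} = \frac{1}{14 + X}$
$w{\left(U \right)} = \frac{1}{25}$ ($w{\left(U \right)} = \frac{1}{14 + 11} = \frac{1}{25}$)
$Z = 2284$ ($Z = 2226 + 58 = 2284$)
$t = 4350$ ($t = - \frac{580 \left(-15\right)}{2} = \left(- \frac{1}{2}\right) \left(-8700\right) = 4350$)
$\left(t + Z\right) + w{\left(67 \right)} = \left(4350 + 2284\right) + \frac{1}{25} = 6634 + \frac{1}{25} = \frac{165851}{25}$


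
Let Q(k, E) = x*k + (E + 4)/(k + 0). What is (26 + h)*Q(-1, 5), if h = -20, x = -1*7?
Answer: -12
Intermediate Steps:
x = -7
Q(k, E) = -7*k + (4 + E)/k (Q(k, E) = -7*k + (E + 4)/(k + 0) = -7*k + (4 + E)/k)
(26 + h)*Q(-1, 5) = (26 - 20)*((4 + 5 - 7*(-1)²)/(-1)) = 6*(-(4 + 5 - 7*1)) = 6*(-(4 + 5 - 7)) = 6*(-1*2) = 6*(-2) = -12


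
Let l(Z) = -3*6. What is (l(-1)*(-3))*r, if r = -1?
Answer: -54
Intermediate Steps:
l(Z) = -18
(l(-1)*(-3))*r = -18*(-3)*(-1) = 54*(-1) = -54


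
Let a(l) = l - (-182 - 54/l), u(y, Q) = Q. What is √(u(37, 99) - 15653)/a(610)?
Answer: 305*I*√15554/241587 ≈ 0.15745*I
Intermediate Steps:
a(l) = 182 + l + 54/l (a(l) = l + (182 + 54/l) = 182 + l + 54/l)
√(u(37, 99) - 15653)/a(610) = √(99 - 15653)/(182 + 610 + 54/610) = √(-15554)/(182 + 610 + 54*(1/610)) = (I*√15554)/(182 + 610 + 27/305) = (I*√15554)/(241587/305) = (I*√15554)*(305/241587) = 305*I*√15554/241587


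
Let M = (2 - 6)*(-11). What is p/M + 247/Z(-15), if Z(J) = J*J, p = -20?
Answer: 1592/2475 ≈ 0.64323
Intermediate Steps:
M = 44 (M = -4*(-11) = 44)
Z(J) = J²
p/M + 247/Z(-15) = -20/44 + 247/((-15)²) = -20*1/44 + 247/225 = -5/11 + 247*(1/225) = -5/11 + 247/225 = 1592/2475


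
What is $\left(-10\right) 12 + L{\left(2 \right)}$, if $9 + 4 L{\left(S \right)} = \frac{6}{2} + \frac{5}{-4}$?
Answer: $- \frac{1949}{16} \approx -121.81$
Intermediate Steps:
$L{\left(S \right)} = - \frac{29}{16}$ ($L{\left(S \right)} = - \frac{9}{4} + \frac{\frac{6}{2} + \frac{5}{-4}}{4} = - \frac{9}{4} + \frac{6 \cdot \frac{1}{2} + 5 \left(- \frac{1}{4}\right)}{4} = - \frac{9}{4} + \frac{3 - \frac{5}{4}}{4} = - \frac{9}{4} + \frac{1}{4} \cdot \frac{7}{4} = - \frac{9}{4} + \frac{7}{16} = - \frac{29}{16}$)
$\left(-10\right) 12 + L{\left(2 \right)} = \left(-10\right) 12 - \frac{29}{16} = -120 - \frac{29}{16} = - \frac{1949}{16}$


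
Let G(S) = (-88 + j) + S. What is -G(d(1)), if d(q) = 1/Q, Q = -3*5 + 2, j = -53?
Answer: 1834/13 ≈ 141.08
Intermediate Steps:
Q = -13 (Q = -15 + 2 = -13)
d(q) = -1/13 (d(q) = 1/(-13) = -1/13)
G(S) = -141 + S (G(S) = (-88 - 53) + S = -141 + S)
-G(d(1)) = -(-141 - 1/13) = -1*(-1834/13) = 1834/13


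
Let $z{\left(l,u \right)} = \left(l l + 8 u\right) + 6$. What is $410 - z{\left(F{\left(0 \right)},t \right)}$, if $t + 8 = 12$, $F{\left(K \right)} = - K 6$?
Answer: $372$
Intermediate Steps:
$F{\left(K \right)} = - 6 K$
$t = 4$ ($t = -8 + 12 = 4$)
$z{\left(l,u \right)} = 6 + l^{2} + 8 u$ ($z{\left(l,u \right)} = \left(l^{2} + 8 u\right) + 6 = 6 + l^{2} + 8 u$)
$410 - z{\left(F{\left(0 \right)},t \right)} = 410 - \left(6 + \left(\left(-6\right) 0\right)^{2} + 8 \cdot 4\right) = 410 - \left(6 + 0^{2} + 32\right) = 410 - \left(6 + 0 + 32\right) = 410 - 38 = 372$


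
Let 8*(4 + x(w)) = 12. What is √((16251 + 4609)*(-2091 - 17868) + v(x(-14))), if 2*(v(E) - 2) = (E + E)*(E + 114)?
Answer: I*√1665380067/2 ≈ 20405.0*I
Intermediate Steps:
x(w) = -5/2 (x(w) = -4 + (⅛)*12 = -4 + 3/2 = -5/2)
v(E) = 2 + E*(114 + E) (v(E) = 2 + ((E + E)*(E + 114))/2 = 2 + ((2*E)*(114 + E))/2 = 2 + (2*E*(114 + E))/2 = 2 + E*(114 + E))
√((16251 + 4609)*(-2091 - 17868) + v(x(-14))) = √((16251 + 4609)*(-2091 - 17868) + (2 + (-5/2)² + 114*(-5/2))) = √(20860*(-19959) + (2 + 25/4 - 285)) = √(-416344740 - 1107/4) = √(-1665380067/4) = I*√1665380067/2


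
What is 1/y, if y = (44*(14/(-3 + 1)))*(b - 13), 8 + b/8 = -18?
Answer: 1/68068 ≈ 1.4691e-5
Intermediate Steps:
b = -208 (b = -64 + 8*(-18) = -64 - 144 = -208)
y = 68068 (y = (44*(14/(-3 + 1)))*(-208 - 13) = (44*(14/(-2)))*(-221) = (44*(14*(-1/2)))*(-221) = (44*(-7))*(-221) = -308*(-221) = 68068)
1/y = 1/68068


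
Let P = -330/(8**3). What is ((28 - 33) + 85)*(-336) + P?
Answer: -6881445/256 ≈ -26881.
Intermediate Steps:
P = -165/256 (P = -330/512 = -330*1/512 = -165/256 ≈ -0.64453)
((28 - 33) + 85)*(-336) + P = ((28 - 33) + 85)*(-336) - 165/256 = (-5 + 85)*(-336) - 165/256 = 80*(-336) - 165/256 = -26880 - 165/256 = -6881445/256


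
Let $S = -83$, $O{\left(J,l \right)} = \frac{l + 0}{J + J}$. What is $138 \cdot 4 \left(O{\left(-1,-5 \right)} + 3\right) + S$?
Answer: $2953$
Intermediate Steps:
$O{\left(J,l \right)} = \frac{l}{2 J}$
$138 \cdot 4 \left(O{\left(-1,-5 \right)} + 3\right) + S = 138 \cdot 4 \left(\frac{1}{2} \left(-5\right) \frac{1}{-1} + 3\right) - 83 = 138 \cdot 4 \left(\frac{1}{2} \left(-5\right) \left(-1\right) + 3\right) - 83 = 138 \cdot 4 \left(\frac{5}{2} + 3\right) - 83 = 138 \cdot 4 \cdot \frac{11}{2} - 83 = 138 \cdot 22 - 83 = 3036 - 83 = 2953$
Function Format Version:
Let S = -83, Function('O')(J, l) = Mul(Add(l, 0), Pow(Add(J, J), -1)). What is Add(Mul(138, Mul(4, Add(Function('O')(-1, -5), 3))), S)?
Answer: 2953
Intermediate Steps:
Function('O')(J, l) = Mul(Rational(1, 2), l, Pow(J, -1)) (Function('O')(J, l) = Mul(l, Pow(Mul(2, J), -1)) = Mul(l, Mul(Rational(1, 2), Pow(J, -1))) = Mul(Rational(1, 2), l, Pow(J, -1)))
Add(Mul(138, Mul(4, Add(Function('O')(-1, -5), 3))), S) = Add(Mul(138, Mul(4, Add(Mul(Rational(1, 2), -5, Pow(-1, -1)), 3))), -83) = Add(Mul(138, Mul(4, Add(Mul(Rational(1, 2), -5, -1), 3))), -83) = Add(Mul(138, Mul(4, Add(Rational(5, 2), 3))), -83) = Add(Mul(138, Mul(4, Rational(11, 2))), -83) = Add(Mul(138, 22), -83) = Add(3036, -83) = 2953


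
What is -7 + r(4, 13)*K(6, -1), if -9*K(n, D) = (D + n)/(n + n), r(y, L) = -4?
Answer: -184/27 ≈ -6.8148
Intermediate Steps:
K(n, D) = -(D + n)/(18*n) (K(n, D) = -(D + n)/(9*(n + n)) = -(D + n)/(9*(2*n)) = -(D + n)*1/(2*n)/9 = -(D + n)/(18*n))
-7 + r(4, 13)*K(6, -1) = -7 - 2*(-1*(-1) - 1*6)/(9*6) = -7 - 2*(1 - 6)/(9*6) = -7 - 2*(-5)/(9*6) = -7 - 4*(-5/108) = -7 + 5/27 = -184/27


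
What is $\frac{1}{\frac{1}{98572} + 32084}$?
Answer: $\frac{98572}{3162584049} \approx 3.1168 \cdot 10^{-5}$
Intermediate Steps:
$\frac{1}{\frac{1}{98572} + 32084} = \frac{1}{\frac{3162584049}{98572}} = \frac{98572}{3162584049}$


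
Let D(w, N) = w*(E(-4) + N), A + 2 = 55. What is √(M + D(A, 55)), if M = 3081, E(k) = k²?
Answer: 2*√1711 ≈ 82.729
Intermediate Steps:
A = 53 (A = -2 + 55 = 53)
D(w, N) = w*(16 + N) (D(w, N) = w*((-4)² + N) = w*(16 + N))
√(M + D(A, 55)) = √(3081 + 53*(16 + 55)) = √(3081 + 53*71) = √(3081 + 3763) = √6844 = 2*√1711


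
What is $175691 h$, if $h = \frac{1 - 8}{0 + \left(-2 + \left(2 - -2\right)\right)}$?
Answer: $- \frac{1229837}{2} \approx -6.1492 \cdot 10^{5}$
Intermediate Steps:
$h = - \frac{7}{2}$ ($h = - \frac{7}{0 + \left(-2 + \left(2 + 2\right)\right)} = - \frac{7}{0 + \left(-2 + 4\right)} = - \frac{7}{0 + 2} = - \frac{7}{2} \approx -3.5$)
$175691 h = 175691 \left(- \frac{7}{2}\right) = - \frac{1229837}{2}$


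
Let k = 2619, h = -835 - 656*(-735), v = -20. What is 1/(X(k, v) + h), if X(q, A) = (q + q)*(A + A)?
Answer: 1/271805 ≈ 3.6791e-6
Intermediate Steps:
h = 481325 (h = -835 + 482160 = 481325)
X(q, A) = 4*A*q (X(q, A) = (2*q)*(2*A) = 4*A*q)
1/(X(k, v) + h) = 1/(4*(-20)*2619 + 481325) = 1/(-209520 + 481325) = 1/271805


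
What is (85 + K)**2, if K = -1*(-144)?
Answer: 52441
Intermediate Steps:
K = 144
(85 + K)**2 = (85 + 144)**2 = 229**2 = 52441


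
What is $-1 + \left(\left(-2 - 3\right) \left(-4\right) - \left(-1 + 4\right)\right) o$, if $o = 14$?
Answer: $237$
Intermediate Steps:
$-1 + \left(\left(-2 - 3\right) \left(-4\right) - \left(-1 + 4\right)\right) o = -1 + \left(\left(-2 - 3\right) \left(-4\right) - \left(-1 + 4\right)\right) 14 = -1 + \left(\left(-5\right) \left(-4\right) - 3\right) 14 = -1 + \left(20 - 3\right) 14 = -1 + 17 \cdot 14 = -1 + 238 = 237$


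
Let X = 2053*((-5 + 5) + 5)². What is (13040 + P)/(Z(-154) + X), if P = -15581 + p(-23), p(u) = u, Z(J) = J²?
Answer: -2564/75041 ≈ -0.034168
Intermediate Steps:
P = -15604 (P = -15581 - 23 = -15604)
X = 51325 (X = 2053*(0 + 5)² = 2053*5² = 2053*25 = 51325)
(13040 + P)/(Z(-154) + X) = (13040 - 15604)/((-154)² + 51325) = -2564/(23716 + 51325) = -2564/75041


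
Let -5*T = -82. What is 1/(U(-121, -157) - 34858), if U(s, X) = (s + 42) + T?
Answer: -5/174603 ≈ -2.8636e-5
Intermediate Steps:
T = 82/5 (T = -⅕*(-82) = 82/5 ≈ 16.400)
U(s, X) = 292/5 + s (U(s, X) = (s + 42) + 82/5 = (42 + s) + 82/5 = 292/5 + s)
1/(U(-121, -157) - 34858) = 1/((292/5 - 121) - 34858) = 1/(-313/5 - 34858) = 1/(-174603/5) = -5/174603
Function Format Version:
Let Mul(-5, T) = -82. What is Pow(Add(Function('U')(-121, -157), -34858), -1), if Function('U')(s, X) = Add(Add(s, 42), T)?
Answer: Rational(-5, 174603) ≈ -2.8636e-5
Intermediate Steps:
T = Rational(82, 5) (T = Mul(Rational(-1, 5), -82) = Rational(82, 5) ≈ 16.400)
Function('U')(s, X) = Add(Rational(292, 5), s) (Function('U')(s, X) = Add(Add(s, 42), Rational(82, 5)) = Add(Add(42, s), Rational(82, 5)) = Add(Rational(292, 5), s))
Pow(Add(Function('U')(-121, -157), -34858), -1) = Pow(Add(Add(Rational(292, 5), -121), -34858), -1) = Pow(Add(Rational(-313, 5), -34858), -1) = Pow(Rational(-174603, 5), -1) = Rational(-5, 174603)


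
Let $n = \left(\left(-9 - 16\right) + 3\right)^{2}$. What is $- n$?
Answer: $-484$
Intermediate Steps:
$n = 484$ ($n = \left(\left(-9 - 16\right) + 3\right)^{2} = \left(-25 + 3\right)^{2} = \left(-22\right)^{2} = 484$)
$- n = \left(-1\right) 484 = -484$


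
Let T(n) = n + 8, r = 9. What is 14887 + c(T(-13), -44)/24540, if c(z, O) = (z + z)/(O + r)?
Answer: 1278644431/85890 ≈ 14887.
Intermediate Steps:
T(n) = 8 + n
c(z, O) = 2*z/(9 + O) (c(z, O) = (z + z)/(O + 9) = (2*z)/(9 + O) = 2*z/(9 + O))
14887 + c(T(-13), -44)/24540 = 14887 + (2*(8 - 13)/(9 - 44))/24540 = 14887 + (2*(-5)/(-35))*(1/24540) = 14887 + (2*(-5)*(-1/35))*(1/24540) = 14887 + (2/7)*(1/24540) = 14887 + 1/85890 = 1278644431/85890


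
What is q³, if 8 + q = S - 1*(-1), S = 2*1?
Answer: -125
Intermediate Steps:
S = 2
q = -5 (q = -8 + (2 - 1*(-1)) = -8 + (2 + 1) = -8 + 3 = -5)
q³ = (-5)³ = -125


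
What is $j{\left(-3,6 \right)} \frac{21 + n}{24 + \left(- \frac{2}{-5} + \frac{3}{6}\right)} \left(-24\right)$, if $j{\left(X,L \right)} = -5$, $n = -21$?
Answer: $0$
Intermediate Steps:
$j{\left(-3,6 \right)} \frac{21 + n}{24 + \left(- \frac{2}{-5} + \frac{3}{6}\right)} \left(-24\right) = - 5 \frac{21 - 21}{24 + \left(- \frac{2}{-5} + \frac{3}{6}\right)} \left(-24\right) = - 5 \frac{0}{24 + \left(\left(-2\right) \left(- \frac{1}{5}\right) + 3 \cdot \frac{1}{6}\right)} \left(-24\right) = - 5 \frac{0}{24 + \left(\frac{2}{5} + \frac{1}{2}\right)} \left(-24\right) = - 5 \frac{0}{24 + \frac{9}{10}} \left(-24\right) = - 5 \frac{0}{\frac{249}{10}} \left(-24\right) = - 5 \cdot 0 \cdot \frac{10}{249} \left(-24\right) = \left(-5\right) 0 \left(-24\right) = 0 \left(-24\right) = 0$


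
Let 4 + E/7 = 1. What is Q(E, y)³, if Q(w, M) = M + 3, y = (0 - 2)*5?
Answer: -343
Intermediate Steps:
y = -10 (y = -2*5 = -10)
E = -21 (E = -28 + 7*1 = -28 + 7 = -21)
Q(w, M) = 3 + M
Q(E, y)³ = (3 - 10)³ = (-7)³ = -343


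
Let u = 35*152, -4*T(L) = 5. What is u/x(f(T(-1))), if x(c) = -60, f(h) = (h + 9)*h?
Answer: -266/3 ≈ -88.667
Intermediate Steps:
T(L) = -5/4 (T(L) = -¼*5 = -5/4)
f(h) = h*(9 + h) (f(h) = (9 + h)*h = h*(9 + h))
u = 5320
u/x(f(T(-1))) = 5320/(-60) = 5320*(-1/60) = -266/3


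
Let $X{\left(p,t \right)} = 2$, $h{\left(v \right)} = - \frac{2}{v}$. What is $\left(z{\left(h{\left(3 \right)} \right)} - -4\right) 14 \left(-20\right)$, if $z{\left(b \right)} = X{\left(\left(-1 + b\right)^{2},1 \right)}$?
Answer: $-1680$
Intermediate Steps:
$z{\left(b \right)} = 2$
$\left(z{\left(h{\left(3 \right)} \right)} - -4\right) 14 \left(-20\right) = \left(2 - -4\right) 14 \left(-20\right) = \left(2 + 4\right) 14 \left(-20\right) = 6 \cdot 14 \left(-20\right) = 84 \left(-20\right) = -1680$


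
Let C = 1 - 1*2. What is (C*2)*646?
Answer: -1292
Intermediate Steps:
C = -1 (C = 1 - 2 = -1)
(C*2)*646 = -1*2*646 = -2*646 = -1292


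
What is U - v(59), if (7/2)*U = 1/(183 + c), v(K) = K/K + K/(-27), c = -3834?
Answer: 272590/230013 ≈ 1.1851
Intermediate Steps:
v(K) = 1 - K/27 (v(K) = 1 + K*(-1/27) = 1 - K/27)
U = -2/25557 (U = 2/(7*(183 - 3834)) = (2/7)/(-3651) = (2/7)*(-1/3651) = -2/25557 ≈ -7.8256e-5)
U - v(59) = -2/25557 - (1 - 1/27*59) = -2/25557 - (1 - 59/27) = -2/25557 - 1*(-32/27) = -2/25557 + 32/27 = 272590/230013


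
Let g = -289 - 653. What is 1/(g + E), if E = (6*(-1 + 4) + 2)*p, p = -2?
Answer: -1/982 ≈ -0.0010183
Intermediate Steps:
g = -942
E = -40 (E = (6*(-1 + 4) + 2)*(-2) = (6*3 + 2)*(-2) = (18 + 2)*(-2) = 20*(-2) = -40)
1/(g + E) = 1/(-942 - 40) = 1/(-982) = -1/982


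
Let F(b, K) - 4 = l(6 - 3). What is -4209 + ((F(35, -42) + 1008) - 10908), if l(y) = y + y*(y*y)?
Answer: -14075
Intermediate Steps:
l(y) = y + y³ (l(y) = y + y*y² = y + y³)
F(b, K) = 34 (F(b, K) = 4 + ((6 - 3) + (6 - 3)³) = 4 + (3 + 3³) = 4 + (3 + 27) = 4 + 30 = 34)
-4209 + ((F(35, -42) + 1008) - 10908) = -4209 + ((34 + 1008) - 10908) = -4209 + (1042 - 10908) = -4209 - 9866 = -14075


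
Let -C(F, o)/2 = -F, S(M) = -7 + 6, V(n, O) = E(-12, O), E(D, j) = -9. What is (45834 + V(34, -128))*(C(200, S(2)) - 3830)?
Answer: -157179750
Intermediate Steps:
V(n, O) = -9
S(M) = -1
C(F, o) = 2*F (C(F, o) = -(-2)*F = 2*F)
(45834 + V(34, -128))*(C(200, S(2)) - 3830) = (45834 - 9)*(2*200 - 3830) = 45825*(400 - 3830) = 45825*(-3430) = -157179750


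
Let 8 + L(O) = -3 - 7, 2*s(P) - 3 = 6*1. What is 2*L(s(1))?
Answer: -36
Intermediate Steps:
s(P) = 9/2 (s(P) = 3/2 + (6*1)/2 = 3/2 + (½)*6 = 3/2 + 3 = 9/2)
L(O) = -18 (L(O) = -8 + (-3 - 7) = -8 - 10 = -18)
2*L(s(1)) = 2*(-18) = -36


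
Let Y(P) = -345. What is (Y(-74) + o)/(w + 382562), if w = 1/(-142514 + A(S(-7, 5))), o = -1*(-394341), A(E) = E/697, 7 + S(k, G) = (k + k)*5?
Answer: 39136542660660/38000776741573 ≈ 1.0299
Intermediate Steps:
S(k, G) = -7 + 10*k (S(k, G) = -7 + (k + k)*5 = -7 + (2*k)*5 = -7 + 10*k)
A(E) = E/697 (A(E) = E*(1/697) = E/697)
o = 394341
w = -697/99332335 (w = 1/(-142514 + (-7 + 10*(-7))/697) = 1/(-142514 + (-7 - 70)/697) = 1/(-142514 + (1/697)*(-77)) = 1/(-142514 - 77/697) = 1/(-99332335/697) = -697/99332335 ≈ -7.0168e-6)
(Y(-74) + o)/(w + 382562) = (-345 + 394341)/(-697/99332335 + 382562) = 393996/(38000776741573/99332335) = 393996*(99332335/38000776741573) = 39136542660660/38000776741573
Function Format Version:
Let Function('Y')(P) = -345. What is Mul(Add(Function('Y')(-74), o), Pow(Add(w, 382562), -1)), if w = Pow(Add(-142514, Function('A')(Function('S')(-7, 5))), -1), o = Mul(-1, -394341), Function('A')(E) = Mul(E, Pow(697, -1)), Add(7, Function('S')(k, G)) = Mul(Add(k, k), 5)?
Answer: Rational(39136542660660, 38000776741573) ≈ 1.0299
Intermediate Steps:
Function('S')(k, G) = Add(-7, Mul(10, k)) (Function('S')(k, G) = Add(-7, Mul(Add(k, k), 5)) = Add(-7, Mul(Mul(2, k), 5)) = Add(-7, Mul(10, k)))
Function('A')(E) = Mul(Rational(1, 697), E) (Function('A')(E) = Mul(E, Rational(1, 697)) = Mul(Rational(1, 697), E))
o = 394341
w = Rational(-697, 99332335) (w = Pow(Add(-142514, Mul(Rational(1, 697), Add(-7, Mul(10, -7)))), -1) = Pow(Add(-142514, Mul(Rational(1, 697), Add(-7, -70))), -1) = Pow(Add(-142514, Mul(Rational(1, 697), -77)), -1) = Pow(Add(-142514, Rational(-77, 697)), -1) = Pow(Rational(-99332335, 697), -1) = Rational(-697, 99332335) ≈ -7.0168e-6)
Mul(Add(Function('Y')(-74), o), Pow(Add(w, 382562), -1)) = Mul(Add(-345, 394341), Pow(Add(Rational(-697, 99332335), 382562), -1)) = Mul(393996, Pow(Rational(38000776741573, 99332335), -1)) = Mul(393996, Rational(99332335, 38000776741573)) = Rational(39136542660660, 38000776741573)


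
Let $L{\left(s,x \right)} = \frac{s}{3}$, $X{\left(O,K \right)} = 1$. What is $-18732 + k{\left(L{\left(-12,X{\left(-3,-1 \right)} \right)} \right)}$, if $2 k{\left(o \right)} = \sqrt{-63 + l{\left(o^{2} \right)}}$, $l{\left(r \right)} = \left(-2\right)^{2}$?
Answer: $-18732 + \frac{i \sqrt{59}}{2} \approx -18732.0 + 3.8406 i$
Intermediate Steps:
$L{\left(s,x \right)} = \frac{s}{3}$ ($L{\left(s,x \right)} = s \frac{1}{3} = \frac{s}{3}$)
$l{\left(r \right)} = 4$
$k{\left(o \right)} = \frac{i \sqrt{59}}{2}$ ($k{\left(o \right)} = \frac{\sqrt{-63 + 4}}{2} = \frac{\sqrt{-59}}{2} = \frac{i \sqrt{59}}{2}$)
$-18732 + k{\left(L{\left(-12,X{\left(-3,-1 \right)} \right)} \right)} = -18732 + \frac{i \sqrt{59}}{2}$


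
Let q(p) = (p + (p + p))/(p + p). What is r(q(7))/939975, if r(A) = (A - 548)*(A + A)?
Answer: -1093/626650 ≈ -0.0017442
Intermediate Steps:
q(p) = 3/2 (q(p) = (p + 2*p)/((2*p)) = (3*p)*(1/(2*p)) = 3/2)
r(A) = 2*A*(-548 + A) (r(A) = (-548 + A)*(2*A) = 2*A*(-548 + A))
r(q(7))/939975 = (2*(3/2)*(-548 + 3/2))/939975 = (2*(3/2)*(-1093/2))*(1/939975) = -3279/2*1/939975 = -1093/626650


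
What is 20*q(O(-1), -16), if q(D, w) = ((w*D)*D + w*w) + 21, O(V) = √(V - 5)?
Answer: 7460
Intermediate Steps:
O(V) = √(-5 + V)
q(D, w) = 21 + w² + w*D² (q(D, w) = ((D*w)*D + w²) + 21 = (w*D² + w²) + 21 = (w² + w*D²) + 21 = 21 + w² + w*D²)
20*q(O(-1), -16) = 20*(21 + (-16)² - 16*(√(-5 - 1))²) = 20*(21 + 256 - 16*(√(-6))²) = 20*(21 + 256 - 16*(I*√6)²) = 20*(21 + 256 - 16*(-6)) = 20*(21 + 256 + 96) = 20*373 = 7460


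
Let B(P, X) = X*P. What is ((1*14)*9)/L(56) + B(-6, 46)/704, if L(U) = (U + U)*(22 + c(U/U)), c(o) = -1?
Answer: -417/1232 ≈ -0.33847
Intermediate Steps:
B(P, X) = P*X
L(U) = 42*U (L(U) = (U + U)*(22 - 1) = (2*U)*21 = 42*U)
((1*14)*9)/L(56) + B(-6, 46)/704 = ((1*14)*9)/((42*56)) - 6*46/704 = (14*9)/2352 - 276*1/704 = 126*(1/2352) - 69/176 = 3/56 - 69/176 = -417/1232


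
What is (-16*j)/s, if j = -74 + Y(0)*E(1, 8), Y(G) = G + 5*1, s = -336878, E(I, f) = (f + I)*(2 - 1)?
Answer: -232/168439 ≈ -0.0013774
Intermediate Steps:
E(I, f) = I + f (E(I, f) = (I + f)*1 = I + f)
Y(G) = 5 + G (Y(G) = G + 5 = 5 + G)
j = -29 (j = -74 + (5 + 0)*(1 + 8) = -74 + 5*9 = -74 + 45 = -29)
(-16*j)/s = -16*(-29)/(-336878) = 464*(-1/336878) = -232/168439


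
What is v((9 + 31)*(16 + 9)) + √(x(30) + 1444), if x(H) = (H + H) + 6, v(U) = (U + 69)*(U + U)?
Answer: 2138000 + √1510 ≈ 2.1380e+6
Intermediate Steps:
v(U) = 2*U*(69 + U) (v(U) = (69 + U)*(2*U) = 2*U*(69 + U))
x(H) = 6 + 2*H (x(H) = 2*H + 6 = 6 + 2*H)
v((9 + 31)*(16 + 9)) + √(x(30) + 1444) = 2*((9 + 31)*(16 + 9))*(69 + (9 + 31)*(16 + 9)) + √((6 + 2*30) + 1444) = 2*(40*25)*(69 + 40*25) + √((6 + 60) + 1444) = 2*1000*(69 + 1000) + √(66 + 1444) = 2*1000*1069 + √1510 = 2138000 + √1510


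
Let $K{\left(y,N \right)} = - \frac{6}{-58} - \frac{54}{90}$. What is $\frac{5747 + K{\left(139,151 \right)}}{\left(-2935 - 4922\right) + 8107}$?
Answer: $\frac{833243}{36250} \approx 22.986$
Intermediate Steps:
$K{\left(y,N \right)} = - \frac{72}{145}$ ($K{\left(y,N \right)} = \left(-6\right) \left(- \frac{1}{58}\right) - \frac{3}{5} = \frac{3}{29} - \frac{3}{5} = - \frac{72}{145}$)
$\frac{5747 + K{\left(139,151 \right)}}{\left(-2935 - 4922\right) + 8107} = \frac{5747 - \frac{72}{145}}{\left(-2935 - 4922\right) + 8107} = \frac{833243}{145 \left(\left(-2935 - 4922\right) + 8107\right)} = \frac{833243}{145 \left(-7857 + 8107\right)} = \frac{833243}{145 \cdot 250} = \frac{833243}{145} \cdot \frac{1}{250} = \frac{833243}{36250}$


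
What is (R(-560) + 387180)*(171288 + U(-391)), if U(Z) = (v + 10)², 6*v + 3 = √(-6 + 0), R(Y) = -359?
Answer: 795511698877/12 + 7349599*I*√6/6 ≈ 6.6293e+10 + 3.0005e+6*I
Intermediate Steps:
v = -½ + I*√6/6 (v = -½ + √(-6 + 0)/6 = -½ + √(-6)/6 = -½ + (I*√6)/6 = -½ + I*√6/6 ≈ -0.5 + 0.40825*I)
U(Z) = (19/2 + I*√6/6)² (U(Z) = ((-½ + I*√6/6) + 10)² = (19/2 + I*√6/6)²)
(R(-560) + 387180)*(171288 + U(-391)) = (-359 + 387180)*(171288 + (57 + I*√6)²/36) = 386821*(171288 + (57 + I*√6)²/36) = 66257795448 + 386821*(57 + I*√6)²/36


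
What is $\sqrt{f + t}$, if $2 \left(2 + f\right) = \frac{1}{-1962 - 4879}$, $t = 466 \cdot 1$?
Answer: $\frac{3 \sqrt{9651050206}}{13682} \approx 21.541$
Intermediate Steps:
$t = 466$
$f = - \frac{27365}{13682}$ ($f = -2 + \frac{1}{2 \left(-1962 - 4879\right)} = -2 + \frac{1}{2 \left(-6841\right)} = -2 + \frac{1}{2} \left(- \frac{1}{6841}\right) = -2 - \frac{1}{13682} = - \frac{27365}{13682} \approx -2.0001$)
$\sqrt{f + t} = \sqrt{- \frac{27365}{13682} + 466} = \sqrt{\frac{6348447}{13682}} = \frac{3 \sqrt{9651050206}}{13682}$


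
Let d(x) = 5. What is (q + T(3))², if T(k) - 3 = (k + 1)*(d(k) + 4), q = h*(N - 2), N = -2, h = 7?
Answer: 121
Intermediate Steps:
q = -28 (q = 7*(-2 - 2) = 7*(-4) = -28)
T(k) = 12 + 9*k (T(k) = 3 + (k + 1)*(5 + 4) = 3 + (1 + k)*9 = 3 + (9 + 9*k) = 12 + 9*k)
(q + T(3))² = (-28 + (12 + 9*3))² = (-28 + (12 + 27))² = (-28 + 39)² = 11² = 121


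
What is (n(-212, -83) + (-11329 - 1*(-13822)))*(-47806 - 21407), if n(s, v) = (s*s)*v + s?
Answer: 258030978123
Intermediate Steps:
n(s, v) = s + v*s² (n(s, v) = s²*v + s = v*s² + s = s + v*s²)
(n(-212, -83) + (-11329 - 1*(-13822)))*(-47806 - 21407) = (-212*(1 - 212*(-83)) + (-11329 - 1*(-13822)))*(-47806 - 21407) = (-212*(1 + 17596) + (-11329 + 13822))*(-69213) = (-212*17597 + 2493)*(-69213) = (-3730564 + 2493)*(-69213) = -3728071*(-69213) = 258030978123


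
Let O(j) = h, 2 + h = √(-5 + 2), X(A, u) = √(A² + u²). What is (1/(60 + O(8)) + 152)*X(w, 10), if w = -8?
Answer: 2*(152*√123 - 8817*I*√41)/(√3 - 58*I) ≈ 1946.8 - 0.0065878*I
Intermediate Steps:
h = -2 + I*√3 (h = -2 + √(-5 + 2) = -2 + √(-3) = -2 + I*√3 ≈ -2.0 + 1.732*I)
O(j) = -2 + I*√3
(1/(60 + O(8)) + 152)*X(w, 10) = (1/(60 + (-2 + I*√3)) + 152)*√((-8)² + 10²) = (1/(58 + I*√3) + 152)*√(64 + 100) = (152 + 1/(58 + I*√3))*√164 = (152 + 1/(58 + I*√3))*(2*√41) = 2*√41*(152 + 1/(58 + I*√3))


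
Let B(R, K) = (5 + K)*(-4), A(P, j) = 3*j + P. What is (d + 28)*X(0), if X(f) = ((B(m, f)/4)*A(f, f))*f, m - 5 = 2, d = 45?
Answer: 0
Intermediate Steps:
m = 7 (m = 5 + 2 = 7)
A(P, j) = P + 3*j
B(R, K) = -20 - 4*K
X(f) = 4*f²*(-5 - f) (X(f) = (((-20 - 4*f)/4)*(f + 3*f))*f = (((-20 - 4*f)*(¼))*(4*f))*f = ((-5 - f)*(4*f))*f = (4*f*(-5 - f))*f = 4*f²*(-5 - f))
(d + 28)*X(0) = (45 + 28)*(4*0²*(-5 - 1*0)) = 73*(4*0*(-5 + 0)) = 73*(4*0*(-5)) = 73*0 = 0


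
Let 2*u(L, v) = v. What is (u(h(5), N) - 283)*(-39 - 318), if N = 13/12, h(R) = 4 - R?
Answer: 806701/8 ≈ 1.0084e+5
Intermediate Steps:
N = 13/12 (N = 13*(1/12) = 13/12 ≈ 1.0833)
u(L, v) = v/2
(u(h(5), N) - 283)*(-39 - 318) = ((1/2)*(13/12) - 283)*(-39 - 318) = (13/24 - 283)*(-357) = -6779/24*(-357) = 806701/8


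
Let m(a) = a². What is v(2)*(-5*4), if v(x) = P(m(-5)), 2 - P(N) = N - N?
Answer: -40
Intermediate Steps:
P(N) = 2 (P(N) = 2 - (N - N) = 2 - 1*0 = 2 + 0 = 2)
v(x) = 2
v(2)*(-5*4) = 2*(-5*4) = 2*(-20) = -40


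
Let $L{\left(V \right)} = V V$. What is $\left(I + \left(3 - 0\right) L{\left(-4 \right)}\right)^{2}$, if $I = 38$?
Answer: $7396$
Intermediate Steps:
$L{\left(V \right)} = V^{2}$
$\left(I + \left(3 - 0\right) L{\left(-4 \right)}\right)^{2} = \left(38 + \left(3 - 0\right) \left(-4\right)^{2}\right)^{2} = \left(38 + \left(3 + 0\right) 16\right)^{2} = \left(38 + 3 \cdot 16\right)^{2} = \left(38 + 48\right)^{2} = 86^{2} = 7396$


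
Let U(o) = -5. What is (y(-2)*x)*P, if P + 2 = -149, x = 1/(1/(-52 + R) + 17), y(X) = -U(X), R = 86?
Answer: -25670/579 ≈ -44.335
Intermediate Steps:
y(X) = 5 (y(X) = -1*(-5) = 5)
x = 34/579 (x = 1/(1/(-52 + 86) + 17) = 1/(1/34 + 17) = 1/(579/34) = 34/579 ≈ 0.058722)
P = -151 (P = -2 - 149 = -151)
(y(-2)*x)*P = (5*(34/579))*(-151) = (170/579)*(-151) = -25670/579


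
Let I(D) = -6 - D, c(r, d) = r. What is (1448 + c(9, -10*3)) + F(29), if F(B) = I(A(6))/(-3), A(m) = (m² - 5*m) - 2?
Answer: 4381/3 ≈ 1460.3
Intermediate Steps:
A(m) = -2 + m² - 5*m
F(B) = 10/3 (F(B) = (-6 - (-2 + 6² - 5*6))/(-3) = (-6 - (-2 + 36 - 30))*(-⅓) = (-6 - 1*4)*(-⅓) = (-6 - 4)*(-⅓) = -10*(-⅓) = 10/3)
(1448 + c(9, -10*3)) + F(29) = (1448 + 9) + 10/3 = 1457 + 10/3 = 4381/3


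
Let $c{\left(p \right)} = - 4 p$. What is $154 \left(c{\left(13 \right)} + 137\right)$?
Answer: $13090$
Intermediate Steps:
$154 \left(c{\left(13 \right)} + 137\right) = 154 \left(\left(-4\right) 13 + 137\right) = 154 \left(-52 + 137\right) = 154 \cdot 85 = 13090$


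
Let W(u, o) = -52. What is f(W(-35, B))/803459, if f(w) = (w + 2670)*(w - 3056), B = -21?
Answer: -8136744/803459 ≈ -10.127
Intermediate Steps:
f(w) = (-3056 + w)*(2670 + w) (f(w) = (2670 + w)*(-3056 + w) = (-3056 + w)*(2670 + w))
f(W(-35, B))/803459 = (-8159520 + (-52)**2 - 386*(-52))/803459 = (-8159520 + 2704 + 20072)*(1/803459) = -8136744*1/803459 = -8136744/803459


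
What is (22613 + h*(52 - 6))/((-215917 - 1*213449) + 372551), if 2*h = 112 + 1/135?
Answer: -3400538/7670025 ≈ -0.44335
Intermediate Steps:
h = 15121/270 (h = (112 + 1/135)/2 = (1/2)*(15121/135) = 15121/270 ≈ 56.004)
(22613 + h*(52 - 6))/((-215917 - 1*213449) + 372551) = (22613 + 15121*(52 - 6)/270)/((-215917 - 1*213449) + 372551) = (22613 + (15121/270)*46)/((-215917 - 213449) + 372551) = (22613 + 347783/135)/(-429366 + 372551) = (3400538/135)/(-56815) = (3400538/135)*(-1/56815) = -3400538/7670025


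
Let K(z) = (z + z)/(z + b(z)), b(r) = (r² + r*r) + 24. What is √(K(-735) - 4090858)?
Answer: 2*I*√132479744148735393/359913 ≈ 2022.6*I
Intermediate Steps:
b(r) = 24 + 2*r² (b(r) = (r² + r²) + 24 = 2*r² + 24 = 24 + 2*r²)
K(z) = 2*z/(24 + z + 2*z²) (K(z) = (z + z)/(z + (24 + 2*z²)) = (2*z)/(24 + z + 2*z²) = 2*z/(24 + z + 2*z²))
√(K(-735) - 4090858) = √(2*(-735)/(24 - 735 + 2*(-735)²) - 4090858) = √(2*(-735)/(24 - 735 + 2*540225) - 4090858) = √(2*(-735)/(24 - 735 + 1080450) - 4090858) = √(2*(-735)/1079739 - 4090858) = √(2*(-735)*(1/1079739) - 4090858) = √(-490/359913 - 4090858) = √(-1472352975844/359913) = 2*I*√132479744148735393/359913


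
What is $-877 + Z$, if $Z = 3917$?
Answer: $3040$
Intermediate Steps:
$-877 + Z = -877 + 3917 = 3040$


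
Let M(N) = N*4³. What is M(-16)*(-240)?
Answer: 245760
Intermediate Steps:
M(N) = 64*N (M(N) = N*64 = 64*N)
M(-16)*(-240) = (64*(-16))*(-240) = -1024*(-240) = 245760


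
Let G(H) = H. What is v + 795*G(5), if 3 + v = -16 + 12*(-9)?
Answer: 3848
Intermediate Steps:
v = -127 (v = -3 + (-16 + 12*(-9)) = -3 + (-16 - 108) = -3 - 124 = -127)
v + 795*G(5) = -127 + 795*5 = -127 + 3975 = 3848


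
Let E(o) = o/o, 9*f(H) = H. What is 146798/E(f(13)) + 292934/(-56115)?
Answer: 8237276836/56115 ≈ 1.4679e+5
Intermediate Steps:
f(H) = H/9
E(o) = 1
146798/E(f(13)) + 292934/(-56115) = 146798/1 + 292934/(-56115) = 146798*1 + 292934*(-1/56115) = 146798 - 292934/56115 = 8237276836/56115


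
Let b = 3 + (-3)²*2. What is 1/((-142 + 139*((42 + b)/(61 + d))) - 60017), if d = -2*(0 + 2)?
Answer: -19/1140102 ≈ -1.6665e-5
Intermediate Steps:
d = -4 (d = -2*2 = -4)
b = 21 (b = 3 + 9*2 = 3 + 18 = 21)
1/((-142 + 139*((42 + b)/(61 + d))) - 60017) = 1/((-142 + 139*((42 + 21)/(61 - 4))) - 60017) = 1/((-142 + 139*(63/57)) - 60017) = 1/((-142 + 139*(63*(1/57))) - 60017) = 1/((-142 + 139*(21/19)) - 60017) = 1/((-142 + 2919/19) - 60017) = 1/(221/19 - 60017) = 1/(-1140102/19) = -19/1140102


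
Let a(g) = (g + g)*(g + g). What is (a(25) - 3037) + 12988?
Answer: 12451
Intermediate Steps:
a(g) = 4*g² (a(g) = (2*g)*(2*g) = 4*g²)
(a(25) - 3037) + 12988 = (4*25² - 3037) + 12988 = (4*625 - 3037) + 12988 = (2500 - 3037) + 12988 = -537 + 12988 = 12451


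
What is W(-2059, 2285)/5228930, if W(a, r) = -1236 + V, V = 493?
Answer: -743/5228930 ≈ -0.00014209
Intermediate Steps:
W(a, r) = -743 (W(a, r) = -1236 + 493 = -743)
W(-2059, 2285)/5228930 = -743/5228930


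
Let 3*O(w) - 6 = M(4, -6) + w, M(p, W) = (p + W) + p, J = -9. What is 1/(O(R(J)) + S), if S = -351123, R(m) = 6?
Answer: -3/1053355 ≈ -2.8480e-6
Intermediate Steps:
M(p, W) = W + 2*p (M(p, W) = (W + p) + p = W + 2*p)
O(w) = 8/3 + w/3 (O(w) = 2 + ((-6 + 2*4) + w)/3 = 2 + ((-6 + 8) + w)/3 = 2 + (2 + w)/3 = 2 + (⅔ + w/3) = 8/3 + w/3)
1/(O(R(J)) + S) = 1/((8/3 + (⅓)*6) - 351123) = 1/((8/3 + 2) - 351123) = 1/(14/3 - 351123) = 1/(-1053355/3) = -3/1053355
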